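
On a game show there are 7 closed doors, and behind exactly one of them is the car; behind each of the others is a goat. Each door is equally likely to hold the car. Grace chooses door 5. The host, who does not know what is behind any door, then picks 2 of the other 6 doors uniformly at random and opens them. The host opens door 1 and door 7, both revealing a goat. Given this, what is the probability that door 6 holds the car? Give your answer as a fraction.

Consider each possible location of the car in turn.
If it is behind either of doors 1 and 7 (prior 1/7 each): that door was opened and seen not to hold the prize — ruled out; weight (1/7)·0 = 0 each.
If it is behind any of doors 2, 3, 4, 5, and 6 (prior 1/7 each): the host picks exactly this set with probability 1/15 regardless, and none is the prize; weight (1/7)·(1/15) = 1/105 each.
The weights sum to 1/21.
So P(the car behind door 6 | the host opened door 1 and door 7) = (1/105) / (1/21) = 1/5.

1/5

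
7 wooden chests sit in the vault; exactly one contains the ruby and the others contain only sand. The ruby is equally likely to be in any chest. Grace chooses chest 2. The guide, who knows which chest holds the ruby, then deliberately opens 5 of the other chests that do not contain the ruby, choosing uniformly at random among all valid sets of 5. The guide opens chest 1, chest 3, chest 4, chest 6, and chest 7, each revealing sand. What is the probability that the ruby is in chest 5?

6/7

Consider each possible location of the ruby in turn.
If it is in any of chests 1, 3, 4, 6, and 7 (prior 1/7 each): that chest was opened and seen not to hold the prize — ruled out; weight (1/7)·0 = 0 each.
If it is in chest 2 (prior 1/7): the guide has 6 equally likely choices, so probability 1/6; weight (1/7)·(1/6) = 1/42.
If it is in chest 5 (prior 1/7): the guide has no choice, probability 1; weight (1/7)·1 = 1/7.
The weights sum to 1/6.
So P(the ruby in chest 5 | the guide opened chest 1, chest 3, chest 4, chest 6, and chest 7) = (1/7) / (1/6) = 6/7.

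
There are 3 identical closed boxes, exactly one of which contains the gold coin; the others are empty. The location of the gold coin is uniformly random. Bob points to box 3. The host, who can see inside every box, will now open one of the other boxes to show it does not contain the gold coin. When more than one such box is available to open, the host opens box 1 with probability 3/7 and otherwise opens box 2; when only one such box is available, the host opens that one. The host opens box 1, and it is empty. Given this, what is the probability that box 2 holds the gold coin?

Apply Bayes' rule, conditioning on where the gold coin actually is.
If it is in box 1 (prior 1/3): the host opened box 1, so this case is ruled out; weight (1/3)·0 = 0.
If it is in box 2 (prior 1/3): only box 1 is available, probability 1; weight (1/3)·1 = 1/3.
If it is in box 3 (prior 1/3): box 1 is available, opened with probability 3/7; weight (1/3)·(3/7) = 1/7.
The weights sum to 10/21.
So P(the gold coin in box 2 | the host opened box 1) = (1/3) / (10/21) = 7/10.

7/10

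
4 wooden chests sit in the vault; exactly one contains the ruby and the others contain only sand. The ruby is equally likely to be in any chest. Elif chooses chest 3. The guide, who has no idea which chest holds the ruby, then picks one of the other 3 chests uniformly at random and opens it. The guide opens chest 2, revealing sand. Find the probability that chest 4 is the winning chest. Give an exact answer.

1/3

Condition on the true location of the ruby.
If it is in any of chests 1, 3, and 4 (prior 1/4 each): the guide picks chest 2 with probability 1/3 regardless, and it is not the prize; weight (1/4)·(1/3) = 1/12 each.
If it is in chest 2 (prior 1/4): the guide opened chest 2, so this case is ruled out; weight (1/4)·0 = 0.
The weights sum to 1/4.
So P(the ruby in chest 4 | the guide opened chest 2) = (1/12) / (1/4) = 1/3.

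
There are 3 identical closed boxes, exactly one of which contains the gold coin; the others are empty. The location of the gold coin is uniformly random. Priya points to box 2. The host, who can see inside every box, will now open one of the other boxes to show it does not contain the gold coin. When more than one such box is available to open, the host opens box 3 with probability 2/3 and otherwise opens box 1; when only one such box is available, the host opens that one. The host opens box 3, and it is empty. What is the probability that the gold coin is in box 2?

2/5

Condition on the true location of the gold coin.
If it is in box 1 (prior 1/3): only box 3 is available, probability 1; weight (1/3)·1 = 1/3.
If it is in box 2 (prior 1/3): box 3 is available, opened with probability 2/3; weight (1/3)·(2/3) = 2/9.
If it is in box 3 (prior 1/3): the host opened box 3, so this case is ruled out; weight (1/3)·0 = 0.
The weights sum to 5/9.
So P(the gold coin in box 2 | the host opened box 3) = (2/9) / (5/9) = 2/5.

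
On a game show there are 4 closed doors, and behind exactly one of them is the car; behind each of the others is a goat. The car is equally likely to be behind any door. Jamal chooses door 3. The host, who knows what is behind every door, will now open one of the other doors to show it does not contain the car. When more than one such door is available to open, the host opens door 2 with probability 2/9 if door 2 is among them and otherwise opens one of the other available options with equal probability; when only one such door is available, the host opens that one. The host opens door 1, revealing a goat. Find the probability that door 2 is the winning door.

Condition on the true location of the car.
If it is behind door 1 (prior 1/4): the host opened door 1, so this case is ruled out; weight (1/4)·0 = 0.
If it is behind door 2 (prior 1/4): door 2 holds the prize so is unavailable; the host chooses uniformly among the 2 others, probability 1/2; weight (1/4)·(1/2) = 1/8.
If it is behind door 3 (prior 1/4): door 2 is available but not opened; door 1 gets probability (1 − 2/9)/2 = 7/18; weight (1/4)·(7/18) = 7/72.
If it is behind door 4 (prior 1/4): door 2 is available but not opened, probability 7/9; weight (1/4)·(7/9) = 7/36.
The weights sum to 5/12.
So P(the car behind door 2 | the host opened door 1) = (1/8) / (5/12) = 3/10.

3/10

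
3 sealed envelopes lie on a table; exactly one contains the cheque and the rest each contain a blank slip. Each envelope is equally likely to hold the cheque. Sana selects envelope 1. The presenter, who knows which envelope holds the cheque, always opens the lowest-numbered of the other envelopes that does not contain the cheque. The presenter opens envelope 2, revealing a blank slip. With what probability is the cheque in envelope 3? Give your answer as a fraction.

1/2

Apply Bayes' rule, conditioning on where the cheque actually is.
If it is in either of envelopes 1 and 3 (prior 1/3 each): envelope 2 is the lowest-numbered option available, probability 1; weight (1/3)·1 = 1/3 each.
If it is in envelope 2 (prior 1/3): the presenter opened envelope 2, so this case is ruled out; weight (1/3)·0 = 0.
The weights sum to 2/3.
So P(the cheque in envelope 3 | the presenter opened envelope 2) = (1/3) / (2/3) = 1/2.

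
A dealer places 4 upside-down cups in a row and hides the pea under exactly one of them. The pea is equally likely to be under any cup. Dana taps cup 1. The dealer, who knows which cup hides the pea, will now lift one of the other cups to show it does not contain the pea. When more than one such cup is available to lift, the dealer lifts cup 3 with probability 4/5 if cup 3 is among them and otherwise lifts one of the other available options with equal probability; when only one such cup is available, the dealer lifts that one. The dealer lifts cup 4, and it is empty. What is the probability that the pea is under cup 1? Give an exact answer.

1/8

Condition on the true location of the pea.
If it is under cup 1 (prior 1/4): cup 3 is available but not opened; cup 4 gets probability (1 − 4/5)/2 = 1/10; weight (1/4)·(1/10) = 1/40.
If it is under cup 2 (prior 1/4): cup 3 is available but not opened, probability 1/5; weight (1/4)·(1/5) = 1/20.
If it is under cup 3 (prior 1/4): cup 3 holds the prize so is unavailable; the dealer chooses uniformly among the 2 others, probability 1/2; weight (1/4)·(1/2) = 1/8.
If it is under cup 4 (prior 1/4): the dealer opened cup 4, so this case is ruled out; weight (1/4)·0 = 0.
The weights sum to 1/5.
So P(the pea under cup 1 | the dealer opened cup 4) = (1/40) / (1/5) = 1/8.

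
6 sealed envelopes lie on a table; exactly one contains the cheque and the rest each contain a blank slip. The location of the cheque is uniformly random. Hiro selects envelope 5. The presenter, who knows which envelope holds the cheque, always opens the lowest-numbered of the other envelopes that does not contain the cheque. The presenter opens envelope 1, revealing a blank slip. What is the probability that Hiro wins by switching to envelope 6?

1/5

Condition on the true location of the cheque.
If it is in envelope 1 (prior 1/6): the presenter opened envelope 1, so this case is ruled out; weight (1/6)·0 = 0.
If it is in any of envelopes 2, 3, 4, 5, and 6 (prior 1/6 each): envelope 1 is the lowest-numbered option available, probability 1; weight (1/6)·1 = 1/6 each.
The weights sum to 5/6.
So P(the cheque in envelope 6 | the presenter opened envelope 1) = (1/6) / (5/6) = 1/5.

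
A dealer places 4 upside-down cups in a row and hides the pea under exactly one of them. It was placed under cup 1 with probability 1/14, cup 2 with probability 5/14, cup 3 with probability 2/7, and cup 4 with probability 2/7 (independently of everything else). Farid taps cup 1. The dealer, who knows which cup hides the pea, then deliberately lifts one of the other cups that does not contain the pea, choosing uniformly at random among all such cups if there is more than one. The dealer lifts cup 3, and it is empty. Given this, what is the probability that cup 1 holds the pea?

2/29

Consider each possible location of the pea in turn.
If it is under cup 1 (prior 1/14): the dealer has 3 equally likely choices, so probability 1/3; weight (1/14)·(1/3) = 1/42.
If it is under cup 2 (prior 5/14): the dealer has 2 equally likely choices, so probability 1/2; weight (5/14)·(1/2) = 5/28.
If it is under cup 3 (prior 2/7): the dealer opened cup 3, so this case is ruled out; weight (2/7)·0 = 0.
If it is under cup 4 (prior 2/7): the dealer has 2 equally likely choices, so probability 1/2; weight (2/7)·(1/2) = 1/7.
The weights sum to 29/84.
So P(the pea under cup 1 | the dealer opened cup 3) = (1/42) / (29/84) = 2/29.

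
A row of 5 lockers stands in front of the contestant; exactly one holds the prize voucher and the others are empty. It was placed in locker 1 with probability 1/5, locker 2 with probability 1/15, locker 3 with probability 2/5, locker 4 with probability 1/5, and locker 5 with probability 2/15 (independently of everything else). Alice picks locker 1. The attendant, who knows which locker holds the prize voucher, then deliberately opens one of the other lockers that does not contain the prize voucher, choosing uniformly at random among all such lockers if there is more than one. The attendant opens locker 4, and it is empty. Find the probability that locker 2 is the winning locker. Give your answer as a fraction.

Consider each possible location of the prize voucher in turn.
If it is in locker 1 (prior 1/5): the attendant has 4 equally likely choices, so probability 1/4; weight (1/5)·(1/4) = 1/20.
If it is in locker 2 (prior 1/15): the attendant has 3 equally likely choices, so probability 1/3; weight (1/15)·(1/3) = 1/45.
If it is in locker 3 (prior 2/5): the attendant has 3 equally likely choices, so probability 1/3; weight (2/5)·(1/3) = 2/15.
If it is in locker 4 (prior 1/5): the attendant opened locker 4, so this case is ruled out; weight (1/5)·0 = 0.
If it is in locker 5 (prior 2/15): the attendant has 3 equally likely choices, so probability 1/3; weight (2/15)·(1/3) = 2/45.
The weights sum to 1/4.
So P(the prize voucher in locker 2 | the attendant opened locker 4) = (1/45) / (1/4) = 4/45.

4/45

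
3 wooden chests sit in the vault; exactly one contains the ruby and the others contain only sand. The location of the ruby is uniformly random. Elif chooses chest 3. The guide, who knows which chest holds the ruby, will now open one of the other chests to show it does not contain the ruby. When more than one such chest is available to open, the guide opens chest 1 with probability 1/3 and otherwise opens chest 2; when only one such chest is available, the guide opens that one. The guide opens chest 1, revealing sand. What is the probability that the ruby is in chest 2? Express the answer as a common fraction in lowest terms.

Apply Bayes' rule, conditioning on where the ruby actually is.
If it is in chest 1 (prior 1/3): the guide opened chest 1, so this case is ruled out; weight (1/3)·0 = 0.
If it is in chest 2 (prior 1/3): only chest 1 is available, probability 1; weight (1/3)·1 = 1/3.
If it is in chest 3 (prior 1/3): chest 1 is available, opened with probability 1/3; weight (1/3)·(1/3) = 1/9.
The weights sum to 4/9.
So P(the ruby in chest 2 | the guide opened chest 1) = (1/3) / (4/9) = 3/4.

3/4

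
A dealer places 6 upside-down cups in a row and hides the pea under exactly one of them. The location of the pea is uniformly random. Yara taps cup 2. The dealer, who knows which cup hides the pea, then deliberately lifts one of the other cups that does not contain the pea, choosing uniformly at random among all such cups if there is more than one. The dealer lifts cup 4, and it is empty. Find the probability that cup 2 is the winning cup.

Condition on the true location of the pea.
If it is under any of cups 1, 3, 5, and 6 (prior 1/6 each): the dealer has 4 equally likely choices, so probability 1/4; weight (1/6)·(1/4) = 1/24 each.
If it is under cup 2 (prior 1/6): the dealer has 5 equally likely choices, so probability 1/5; weight (1/6)·(1/5) = 1/30.
If it is under cup 4 (prior 1/6): the dealer opened cup 4, so this case is ruled out; weight (1/6)·0 = 0.
The weights sum to 1/5.
So P(the pea under cup 2 | the dealer opened cup 4) = (1/30) / (1/5) = 1/6.

1/6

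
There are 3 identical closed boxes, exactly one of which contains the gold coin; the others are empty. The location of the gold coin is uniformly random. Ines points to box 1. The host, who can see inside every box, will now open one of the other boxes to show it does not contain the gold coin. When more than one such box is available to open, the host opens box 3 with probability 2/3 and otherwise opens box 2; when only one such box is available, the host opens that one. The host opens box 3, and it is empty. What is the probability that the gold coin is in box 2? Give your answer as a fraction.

3/5

Consider each possible location of the gold coin in turn.
If it is in box 1 (prior 1/3): box 3 is available, opened with probability 2/3; weight (1/3)·(2/3) = 2/9.
If it is in box 2 (prior 1/3): only box 3 is available, probability 1; weight (1/3)·1 = 1/3.
If it is in box 3 (prior 1/3): the host opened box 3, so this case is ruled out; weight (1/3)·0 = 0.
The weights sum to 5/9.
So P(the gold coin in box 2 | the host opened box 3) = (1/3) / (5/9) = 3/5.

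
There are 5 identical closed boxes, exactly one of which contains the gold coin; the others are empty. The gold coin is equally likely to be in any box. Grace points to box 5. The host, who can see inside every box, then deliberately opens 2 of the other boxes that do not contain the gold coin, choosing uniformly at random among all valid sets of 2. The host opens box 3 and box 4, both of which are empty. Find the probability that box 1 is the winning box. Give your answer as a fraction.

Condition on the true location of the gold coin.
If it is in either of boxes 1 and 2 (prior 1/5 each): the host has 3 equally likely choices, so probability 1/3; weight (1/5)·(1/3) = 1/15 each.
If it is in either of boxes 3 and 4 (prior 1/5 each): that box was opened and seen not to hold the prize — ruled out; weight (1/5)·0 = 0 each.
If it is in box 5 (prior 1/5): the host has 6 equally likely choices, so probability 1/6; weight (1/5)·(1/6) = 1/30.
The weights sum to 1/6.
So P(the gold coin in box 1 | the host opened box 3 and box 4) = (1/15) / (1/6) = 2/5.

2/5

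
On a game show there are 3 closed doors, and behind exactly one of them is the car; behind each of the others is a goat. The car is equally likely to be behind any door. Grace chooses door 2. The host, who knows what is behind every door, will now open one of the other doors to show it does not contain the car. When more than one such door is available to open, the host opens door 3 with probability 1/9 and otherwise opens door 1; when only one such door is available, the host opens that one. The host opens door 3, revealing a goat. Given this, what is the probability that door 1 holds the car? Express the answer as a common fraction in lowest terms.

9/10

Apply Bayes' rule, conditioning on where the car actually is.
If it is behind door 1 (prior 1/3): only door 3 is available, probability 1; weight (1/3)·1 = 1/3.
If it is behind door 2 (prior 1/3): door 3 is available, opened with probability 1/9; weight (1/3)·(1/9) = 1/27.
If it is behind door 3 (prior 1/3): the host opened door 3, so this case is ruled out; weight (1/3)·0 = 0.
The weights sum to 10/27.
So P(the car behind door 1 | the host opened door 3) = (1/3) / (10/27) = 9/10.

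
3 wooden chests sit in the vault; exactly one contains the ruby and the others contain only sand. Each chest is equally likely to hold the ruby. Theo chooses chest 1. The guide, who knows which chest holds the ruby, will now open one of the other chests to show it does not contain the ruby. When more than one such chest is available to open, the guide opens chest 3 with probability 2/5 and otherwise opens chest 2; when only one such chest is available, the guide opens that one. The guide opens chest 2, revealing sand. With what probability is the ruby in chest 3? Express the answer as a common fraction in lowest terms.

Consider each possible location of the ruby in turn.
If it is in chest 1 (prior 1/3): chest 3 is available but not opened, probability 3/5; weight (1/3)·(3/5) = 1/5.
If it is in chest 2 (prior 1/3): the guide opened chest 2, so this case is ruled out; weight (1/3)·0 = 0.
If it is in chest 3 (prior 1/3): only chest 2 is available, probability 1; weight (1/3)·1 = 1/3.
The weights sum to 8/15.
So P(the ruby in chest 3 | the guide opened chest 2) = (1/3) / (8/15) = 5/8.

5/8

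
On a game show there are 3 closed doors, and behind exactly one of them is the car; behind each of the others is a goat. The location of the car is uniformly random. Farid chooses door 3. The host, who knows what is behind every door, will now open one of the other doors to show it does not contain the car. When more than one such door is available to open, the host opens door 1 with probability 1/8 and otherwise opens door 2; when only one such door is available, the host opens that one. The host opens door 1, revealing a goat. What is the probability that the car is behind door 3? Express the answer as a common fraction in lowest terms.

1/9

Apply Bayes' rule, conditioning on where the car actually is.
If it is behind door 1 (prior 1/3): the host opened door 1, so this case is ruled out; weight (1/3)·0 = 0.
If it is behind door 2 (prior 1/3): only door 1 is available, probability 1; weight (1/3)·1 = 1/3.
If it is behind door 3 (prior 1/3): door 1 is available, opened with probability 1/8; weight (1/3)·(1/8) = 1/24.
The weights sum to 3/8.
So P(the car behind door 3 | the host opened door 1) = (1/24) / (3/8) = 1/9.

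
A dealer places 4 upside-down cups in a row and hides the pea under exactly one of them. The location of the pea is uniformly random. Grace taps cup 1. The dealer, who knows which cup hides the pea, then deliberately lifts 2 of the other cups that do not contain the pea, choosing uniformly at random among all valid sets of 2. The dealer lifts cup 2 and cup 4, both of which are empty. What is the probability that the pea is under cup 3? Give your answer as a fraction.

3/4

Apply Bayes' rule, conditioning on where the pea actually is.
If it is under cup 1 (prior 1/4): the dealer has 3 equally likely choices, so probability 1/3; weight (1/4)·(1/3) = 1/12.
If it is under either of cups 2 and 4 (prior 1/4 each): that cup was opened and seen not to hold the prize — ruled out; weight (1/4)·0 = 0 each.
If it is under cup 3 (prior 1/4): the dealer has no choice, probability 1; weight (1/4)·1 = 1/4.
The weights sum to 1/3.
So P(the pea under cup 3 | the dealer opened cup 2 and cup 4) = (1/4) / (1/3) = 3/4.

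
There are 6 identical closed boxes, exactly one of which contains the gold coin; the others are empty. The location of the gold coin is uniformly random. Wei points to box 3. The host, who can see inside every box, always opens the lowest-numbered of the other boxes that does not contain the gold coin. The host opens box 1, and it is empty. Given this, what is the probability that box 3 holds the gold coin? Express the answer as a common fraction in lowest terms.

Apply Bayes' rule, conditioning on where the gold coin actually is.
If it is in box 1 (prior 1/6): the host opened box 1, so this case is ruled out; weight (1/6)·0 = 0.
If it is in any of boxes 2, 3, 4, 5, and 6 (prior 1/6 each): box 1 is the lowest-numbered option available, probability 1; weight (1/6)·1 = 1/6 each.
The weights sum to 5/6.
So P(the gold coin in box 3 | the host opened box 1) = (1/6) / (5/6) = 1/5.

1/5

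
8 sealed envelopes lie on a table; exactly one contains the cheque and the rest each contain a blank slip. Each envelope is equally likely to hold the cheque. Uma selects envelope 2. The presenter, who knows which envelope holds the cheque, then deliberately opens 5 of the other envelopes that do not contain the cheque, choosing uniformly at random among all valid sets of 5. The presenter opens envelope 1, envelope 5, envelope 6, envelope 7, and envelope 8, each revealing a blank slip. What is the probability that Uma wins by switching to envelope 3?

7/16

Condition on the true location of the cheque.
If it is in any of envelopes 1, 5, 6, 7, and 8 (prior 1/8 each): that envelope was opened and seen not to hold the prize — ruled out; weight (1/8)·0 = 0 each.
If it is in envelope 2 (prior 1/8): the presenter has 21 equally likely choices, so probability 1/21; weight (1/8)·(1/21) = 1/168.
If it is in either of envelopes 3 and 4 (prior 1/8 each): the presenter has 6 equally likely choices, so probability 1/6; weight (1/8)·(1/6) = 1/48 each.
The weights sum to 1/21.
So P(the cheque in envelope 3 | the presenter opened envelope 1, envelope 5, envelope 6, envelope 7, and envelope 8) = (1/48) / (1/21) = 7/16.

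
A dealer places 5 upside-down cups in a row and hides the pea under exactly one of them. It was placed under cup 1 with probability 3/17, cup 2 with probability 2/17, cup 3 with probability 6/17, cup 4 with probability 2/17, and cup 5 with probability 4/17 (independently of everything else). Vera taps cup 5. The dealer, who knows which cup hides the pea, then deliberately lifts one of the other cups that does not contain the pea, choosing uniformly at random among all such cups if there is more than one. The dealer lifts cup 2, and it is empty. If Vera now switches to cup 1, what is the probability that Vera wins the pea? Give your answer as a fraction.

Condition on the true location of the pea.
If it is under cup 1 (prior 3/17): the dealer has 3 equally likely choices, so probability 1/3; weight (3/17)·(1/3) = 1/17.
If it is under cup 2 (prior 2/17): the dealer opened cup 2, so this case is ruled out; weight (2/17)·0 = 0.
If it is under cup 3 (prior 6/17): the dealer has 3 equally likely choices, so probability 1/3; weight (6/17)·(1/3) = 2/17.
If it is under cup 4 (prior 2/17): the dealer has 3 equally likely choices, so probability 1/3; weight (2/17)·(1/3) = 2/51.
If it is under cup 5 (prior 4/17): the dealer has 4 equally likely choices, so probability 1/4; weight (4/17)·(1/4) = 1/17.
The weights sum to 14/51.
So P(the pea under cup 1 | the dealer opened cup 2) = (1/17) / (14/51) = 3/14.

3/14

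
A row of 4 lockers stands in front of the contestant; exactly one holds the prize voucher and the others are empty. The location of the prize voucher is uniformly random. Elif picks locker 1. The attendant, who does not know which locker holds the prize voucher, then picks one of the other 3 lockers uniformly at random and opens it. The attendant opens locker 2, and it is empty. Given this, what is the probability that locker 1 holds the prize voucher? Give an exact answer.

Apply Bayes' rule, conditioning on where the prize voucher actually is.
If it is in any of lockers 1, 3, and 4 (prior 1/4 each): the attendant picks locker 2 with probability 1/3 regardless, and it is not the prize; weight (1/4)·(1/3) = 1/12 each.
If it is in locker 2 (prior 1/4): the attendant opened locker 2, so this case is ruled out; weight (1/4)·0 = 0.
The weights sum to 1/4.
So P(the prize voucher in locker 1 | the attendant opened locker 2) = (1/12) / (1/4) = 1/3.

1/3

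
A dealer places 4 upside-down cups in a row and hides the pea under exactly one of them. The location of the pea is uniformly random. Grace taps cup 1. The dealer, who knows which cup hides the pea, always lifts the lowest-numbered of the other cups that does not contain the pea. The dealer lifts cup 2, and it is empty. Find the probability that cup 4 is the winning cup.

Condition on the true location of the pea.
If it is under any of cups 1, 3, and 4 (prior 1/4 each): cup 2 is the lowest-numbered option available, probability 1; weight (1/4)·1 = 1/4 each.
If it is under cup 2 (prior 1/4): the dealer opened cup 2, so this case is ruled out; weight (1/4)·0 = 0.
The weights sum to 3/4.
So P(the pea under cup 4 | the dealer opened cup 2) = (1/4) / (3/4) = 1/3.

1/3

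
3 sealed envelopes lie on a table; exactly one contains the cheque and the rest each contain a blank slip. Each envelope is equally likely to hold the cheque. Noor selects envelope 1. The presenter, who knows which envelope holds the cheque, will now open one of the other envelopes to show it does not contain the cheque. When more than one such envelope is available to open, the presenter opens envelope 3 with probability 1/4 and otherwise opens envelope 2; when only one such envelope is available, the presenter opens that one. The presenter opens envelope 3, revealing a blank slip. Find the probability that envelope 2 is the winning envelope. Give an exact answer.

Consider each possible location of the cheque in turn.
If it is in envelope 1 (prior 1/3): envelope 3 is available, opened with probability 1/4; weight (1/3)·(1/4) = 1/12.
If it is in envelope 2 (prior 1/3): only envelope 3 is available, probability 1; weight (1/3)·1 = 1/3.
If it is in envelope 3 (prior 1/3): the presenter opened envelope 3, so this case is ruled out; weight (1/3)·0 = 0.
The weights sum to 5/12.
So P(the cheque in envelope 2 | the presenter opened envelope 3) = (1/3) / (5/12) = 4/5.

4/5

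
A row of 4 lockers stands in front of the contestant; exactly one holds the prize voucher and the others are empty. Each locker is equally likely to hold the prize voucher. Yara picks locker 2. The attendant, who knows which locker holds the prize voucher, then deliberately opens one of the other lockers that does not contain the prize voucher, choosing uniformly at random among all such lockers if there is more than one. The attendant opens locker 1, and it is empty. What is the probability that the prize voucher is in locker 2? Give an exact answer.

Apply Bayes' rule, conditioning on where the prize voucher actually is.
If it is in locker 1 (prior 1/4): the attendant opened locker 1, so this case is ruled out; weight (1/4)·0 = 0.
If it is in locker 2 (prior 1/4): the attendant has 3 equally likely choices, so probability 1/3; weight (1/4)·(1/3) = 1/12.
If it is in either of lockers 3 and 4 (prior 1/4 each): the attendant has 2 equally likely choices, so probability 1/2; weight (1/4)·(1/2) = 1/8 each.
The weights sum to 1/3.
So P(the prize voucher in locker 2 | the attendant opened locker 1) = (1/12) / (1/3) = 1/4.

1/4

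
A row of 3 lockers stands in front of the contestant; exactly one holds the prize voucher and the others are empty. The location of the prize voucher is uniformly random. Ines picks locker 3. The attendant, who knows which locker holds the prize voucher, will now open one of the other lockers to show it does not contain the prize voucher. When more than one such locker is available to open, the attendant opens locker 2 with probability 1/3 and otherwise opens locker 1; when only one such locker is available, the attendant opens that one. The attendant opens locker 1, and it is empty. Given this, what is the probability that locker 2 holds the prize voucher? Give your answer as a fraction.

3/5

Apply Bayes' rule, conditioning on where the prize voucher actually is.
If it is in locker 1 (prior 1/3): the attendant opened locker 1, so this case is ruled out; weight (1/3)·0 = 0.
If it is in locker 2 (prior 1/3): only locker 1 is available, probability 1; weight (1/3)·1 = 1/3.
If it is in locker 3 (prior 1/3): locker 2 is available but not opened, probability 2/3; weight (1/3)·(2/3) = 2/9.
The weights sum to 5/9.
So P(the prize voucher in locker 2 | the attendant opened locker 1) = (1/3) / (5/9) = 3/5.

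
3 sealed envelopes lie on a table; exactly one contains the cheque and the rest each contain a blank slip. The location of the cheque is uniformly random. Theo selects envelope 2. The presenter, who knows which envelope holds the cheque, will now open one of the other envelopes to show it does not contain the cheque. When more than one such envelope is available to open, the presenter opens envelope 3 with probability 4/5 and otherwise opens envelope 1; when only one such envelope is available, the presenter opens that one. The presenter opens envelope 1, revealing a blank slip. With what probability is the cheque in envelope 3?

Condition on the true location of the cheque.
If it is in envelope 1 (prior 1/3): the presenter opened envelope 1, so this case is ruled out; weight (1/3)·0 = 0.
If it is in envelope 2 (prior 1/3): envelope 3 is available but not opened, probability 1/5; weight (1/3)·(1/5) = 1/15.
If it is in envelope 3 (prior 1/3): only envelope 1 is available, probability 1; weight (1/3)·1 = 1/3.
The weights sum to 2/5.
So P(the cheque in envelope 3 | the presenter opened envelope 1) = (1/3) / (2/5) = 5/6.

5/6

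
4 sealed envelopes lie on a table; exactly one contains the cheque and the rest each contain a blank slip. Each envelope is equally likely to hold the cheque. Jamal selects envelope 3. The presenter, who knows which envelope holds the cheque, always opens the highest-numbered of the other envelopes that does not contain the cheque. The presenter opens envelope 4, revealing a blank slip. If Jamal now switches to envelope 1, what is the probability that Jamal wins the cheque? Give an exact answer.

1/3

Consider each possible location of the cheque in turn.
If it is in any of envelopes 1, 2, and 3 (prior 1/4 each): envelope 4 is the highest-numbered option available, probability 1; weight (1/4)·1 = 1/4 each.
If it is in envelope 4 (prior 1/4): the presenter opened envelope 4, so this case is ruled out; weight (1/4)·0 = 0.
The weights sum to 3/4.
So P(the cheque in envelope 1 | the presenter opened envelope 4) = (1/4) / (3/4) = 1/3.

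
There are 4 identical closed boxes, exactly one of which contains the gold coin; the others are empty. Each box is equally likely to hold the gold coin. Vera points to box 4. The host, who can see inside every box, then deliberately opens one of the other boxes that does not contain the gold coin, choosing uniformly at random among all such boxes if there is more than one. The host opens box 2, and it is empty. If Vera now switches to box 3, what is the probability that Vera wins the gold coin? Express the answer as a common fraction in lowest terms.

3/8

Apply Bayes' rule, conditioning on where the gold coin actually is.
If it is in either of boxes 1 and 3 (prior 1/4 each): the host has 2 equally likely choices, so probability 1/2; weight (1/4)·(1/2) = 1/8 each.
If it is in box 2 (prior 1/4): the host opened box 2, so this case is ruled out; weight (1/4)·0 = 0.
If it is in box 4 (prior 1/4): the host has 3 equally likely choices, so probability 1/3; weight (1/4)·(1/3) = 1/12.
The weights sum to 1/3.
So P(the gold coin in box 3 | the host opened box 2) = (1/8) / (1/3) = 3/8.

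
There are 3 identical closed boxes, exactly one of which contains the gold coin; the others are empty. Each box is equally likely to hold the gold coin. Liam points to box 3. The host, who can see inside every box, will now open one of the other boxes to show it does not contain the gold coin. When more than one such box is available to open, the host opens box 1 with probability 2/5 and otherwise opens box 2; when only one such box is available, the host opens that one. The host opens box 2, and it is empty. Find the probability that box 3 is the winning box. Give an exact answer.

3/8

Condition on the true location of the gold coin.
If it is in box 1 (prior 1/3): only box 2 is available, probability 1; weight (1/3)·1 = 1/3.
If it is in box 2 (prior 1/3): the host opened box 2, so this case is ruled out; weight (1/3)·0 = 0.
If it is in box 3 (prior 1/3): box 1 is available but not opened, probability 3/5; weight (1/3)·(3/5) = 1/5.
The weights sum to 8/15.
So P(the gold coin in box 3 | the host opened box 2) = (1/5) / (8/15) = 3/8.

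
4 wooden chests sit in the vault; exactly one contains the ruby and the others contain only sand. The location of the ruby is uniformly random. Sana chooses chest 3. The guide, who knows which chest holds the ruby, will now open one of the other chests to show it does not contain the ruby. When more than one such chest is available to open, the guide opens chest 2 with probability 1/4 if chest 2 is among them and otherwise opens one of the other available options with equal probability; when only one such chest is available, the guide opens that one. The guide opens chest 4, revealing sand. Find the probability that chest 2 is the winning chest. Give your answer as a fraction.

4/13

Consider each possible location of the ruby in turn.
If it is in chest 1 (prior 1/4): chest 2 is available but not opened, probability 3/4; weight (1/4)·(3/4) = 3/16.
If it is in chest 2 (prior 1/4): chest 2 holds the prize so is unavailable; the guide chooses uniformly among the 2 others, probability 1/2; weight (1/4)·(1/2) = 1/8.
If it is in chest 3 (prior 1/4): chest 2 is available but not opened; chest 4 gets probability (1 − 1/4)/2 = 3/8; weight (1/4)·(3/8) = 3/32.
If it is in chest 4 (prior 1/4): the guide opened chest 4, so this case is ruled out; weight (1/4)·0 = 0.
The weights sum to 13/32.
So P(the ruby in chest 2 | the guide opened chest 4) = (1/8) / (13/32) = 4/13.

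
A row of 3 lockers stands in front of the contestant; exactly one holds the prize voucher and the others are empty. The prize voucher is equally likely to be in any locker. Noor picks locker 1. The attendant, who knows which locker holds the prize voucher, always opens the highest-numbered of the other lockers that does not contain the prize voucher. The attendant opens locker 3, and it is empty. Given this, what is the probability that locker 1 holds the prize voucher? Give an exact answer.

1/2

Condition on the true location of the prize voucher.
If it is in either of lockers 1 and 2 (prior 1/3 each): locker 3 is the highest-numbered option available, probability 1; weight (1/3)·1 = 1/3 each.
If it is in locker 3 (prior 1/3): the attendant opened locker 3, so this case is ruled out; weight (1/3)·0 = 0.
The weights sum to 2/3.
So P(the prize voucher in locker 1 | the attendant opened locker 3) = (1/3) / (2/3) = 1/2.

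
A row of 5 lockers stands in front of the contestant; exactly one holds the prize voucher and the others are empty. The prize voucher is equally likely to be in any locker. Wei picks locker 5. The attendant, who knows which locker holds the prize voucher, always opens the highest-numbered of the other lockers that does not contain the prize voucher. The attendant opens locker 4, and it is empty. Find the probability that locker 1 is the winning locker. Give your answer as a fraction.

1/4

Consider each possible location of the prize voucher in turn.
If it is in any of lockers 1, 2, 3, and 5 (prior 1/5 each): locker 4 is the highest-numbered option available, probability 1; weight (1/5)·1 = 1/5 each.
If it is in locker 4 (prior 1/5): the attendant opened locker 4, so this case is ruled out; weight (1/5)·0 = 0.
The weights sum to 4/5.
So P(the prize voucher in locker 1 | the attendant opened locker 4) = (1/5) / (4/5) = 1/4.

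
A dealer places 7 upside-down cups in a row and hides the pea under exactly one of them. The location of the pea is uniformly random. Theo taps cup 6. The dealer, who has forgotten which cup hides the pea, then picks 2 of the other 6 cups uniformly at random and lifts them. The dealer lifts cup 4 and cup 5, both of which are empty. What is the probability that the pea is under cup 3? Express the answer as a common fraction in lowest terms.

1/5

Because the dealer chose which cups to lift without knowing where the pea is, the choice is independent of the prize location. Learning that none of the 2 opened cups holds the pea simply rules out those 2 locations and leaves the remaining 5 cups still equally likely by symmetry.
So P(the pea under cup 3) = 1/5.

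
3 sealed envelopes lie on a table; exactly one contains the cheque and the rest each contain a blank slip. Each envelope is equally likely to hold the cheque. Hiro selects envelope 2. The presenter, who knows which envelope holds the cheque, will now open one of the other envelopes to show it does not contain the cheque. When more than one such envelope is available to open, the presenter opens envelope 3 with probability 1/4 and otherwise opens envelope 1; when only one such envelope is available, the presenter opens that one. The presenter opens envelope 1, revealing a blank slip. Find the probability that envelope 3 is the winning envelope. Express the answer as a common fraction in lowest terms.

Consider each possible location of the cheque in turn.
If it is in envelope 1 (prior 1/3): the presenter opened envelope 1, so this case is ruled out; weight (1/3)·0 = 0.
If it is in envelope 2 (prior 1/3): envelope 3 is available but not opened, probability 3/4; weight (1/3)·(3/4) = 1/4.
If it is in envelope 3 (prior 1/3): only envelope 1 is available, probability 1; weight (1/3)·1 = 1/3.
The weights sum to 7/12.
So P(the cheque in envelope 3 | the presenter opened envelope 1) = (1/3) / (7/12) = 4/7.

4/7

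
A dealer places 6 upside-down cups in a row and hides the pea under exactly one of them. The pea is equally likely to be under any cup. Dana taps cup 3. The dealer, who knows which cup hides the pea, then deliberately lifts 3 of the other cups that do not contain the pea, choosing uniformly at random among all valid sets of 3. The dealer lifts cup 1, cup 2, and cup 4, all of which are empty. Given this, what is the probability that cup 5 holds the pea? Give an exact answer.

5/12

Condition on the true location of the pea.
If it is under any of cups 1, 2, and 4 (prior 1/6 each): that cup was opened and seen not to hold the prize — ruled out; weight (1/6)·0 = 0 each.
If it is under cup 3 (prior 1/6): the dealer has 10 equally likely choices, so probability 1/10; weight (1/6)·(1/10) = 1/60.
If it is under either of cups 5 and 6 (prior 1/6 each): the dealer has 4 equally likely choices, so probability 1/4; weight (1/6)·(1/4) = 1/24 each.
The weights sum to 1/10.
So P(the pea under cup 5 | the dealer opened cup 1, cup 2, and cup 4) = (1/24) / (1/10) = 5/12.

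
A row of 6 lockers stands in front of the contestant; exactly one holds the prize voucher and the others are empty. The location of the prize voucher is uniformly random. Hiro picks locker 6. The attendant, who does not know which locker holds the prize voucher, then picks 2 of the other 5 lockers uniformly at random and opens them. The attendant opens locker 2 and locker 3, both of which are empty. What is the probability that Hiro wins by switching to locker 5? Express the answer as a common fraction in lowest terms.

1/4

Condition on the true location of the prize voucher.
If it is in any of lockers 1, 4, 5, and 6 (prior 1/6 each): the attendant picks exactly this set with probability 1/10 regardless, and none is the prize; weight (1/6)·(1/10) = 1/60 each.
If it is in either of lockers 2 and 3 (prior 1/6 each): that locker was opened and seen not to hold the prize — ruled out; weight (1/6)·0 = 0 each.
The weights sum to 1/15.
So P(the prize voucher in locker 5 | the attendant opened locker 2 and locker 3) = (1/60) / (1/15) = 1/4.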